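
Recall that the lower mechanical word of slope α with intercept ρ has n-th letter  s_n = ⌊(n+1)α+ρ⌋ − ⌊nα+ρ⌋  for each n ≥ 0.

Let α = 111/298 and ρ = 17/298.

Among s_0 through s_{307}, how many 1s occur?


114

#1s = Σ_{n=0}^{307} s_n = Σ_{n=0}^{307} (⌊(n+1)α+ρ⌋ − ⌊nα+ρ⌋)
the sum telescopes: every ⌊nα+ρ⌋ with 0 < n < 308 appears once with + and once with −, leaving ⌊308α+ρ⌋ − ⌊0·α+ρ⌋
308α + ρ = (308·111 + 17) / 298 = 34205/298
ρ = 17/298
⌊34205/298⌋ = 114,  ⌊17/298⌋ = 0
#1s = 114 − 0 = 114


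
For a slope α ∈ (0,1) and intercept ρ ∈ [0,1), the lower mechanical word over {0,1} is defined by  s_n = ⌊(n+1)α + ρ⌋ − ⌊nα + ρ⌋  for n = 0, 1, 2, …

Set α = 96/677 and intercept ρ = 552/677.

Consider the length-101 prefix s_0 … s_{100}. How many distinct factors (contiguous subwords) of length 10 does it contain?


9

t_n = ⌊(n·96+552)/677⌋ for n = 0 … 101:
  n=0…9: ⌊552/677⌋=0 ⌊648/677⌋=0 ⌊744/677⌋=1 ⌊840/677⌋=1 ⌊936/677⌋=1 ⌊1032/677⌋=1 ⌊1128/677⌋=1 ⌊1224/677⌋=1 ⌊1320/677⌋=1 ⌊1416/677⌋=2
  n=10…19: ⌊1512/677⌋=2 ⌊1608/677⌋=2 ⌊1704/677⌋=2 ⌊1800/677⌋=2 ⌊1896/677⌋=2 ⌊1992/677⌋=2 ⌊2088/677⌋=3 ⌊2184/677⌋=3 ⌊2280/677⌋=3 ⌊2376/677⌋=3
  n=20…29: ⌊2472/677⌋=3 ⌊2568/677⌋=3 ⌊2664/677⌋=3 ⌊2760/677⌋=4 ⌊2856/677⌋=4 ⌊2952/677⌋=4 ⌊3048/677⌋=4 ⌊3144/677⌋=4 ⌊3240/677⌋=4 ⌊3336/677⌋=4
  n=30…39: ⌊3432/677⌋=5 ⌊3528/677⌋=5 ⌊3624/677⌋=5 ⌊3720/677⌋=5 ⌊3816/677⌋=5 ⌊3912/677⌋=5 ⌊4008/677⌋=5 ⌊4104/677⌋=6 ⌊4200/677⌋=6 ⌊4296/677⌋=6
  n=40…49: ⌊4392/677⌋=6 ⌊4488/677⌋=6 ⌊4584/677⌋=6 ⌊4680/677⌋=6 ⌊4776/677⌋=7 ⌊4872/677⌋=7 ⌊4968/677⌋=7 ⌊5064/677⌋=7 ⌊5160/677⌋=7 ⌊5256/677⌋=7
  n=50…59: ⌊5352/677⌋=7 ⌊5448/677⌋=8 ⌊5544/677⌋=8 ⌊5640/677⌋=8 ⌊5736/677⌋=8 ⌊5832/677⌋=8 ⌊5928/677⌋=8 ⌊6024/677⌋=8 ⌊6120/677⌋=9 ⌊6216/677⌋=9
  n=60…69: ⌊6312/677⌋=9 ⌊6408/677⌋=9 ⌊6504/677⌋=9 ⌊6600/677⌋=9 ⌊6696/677⌋=9 ⌊6792/677⌋=10 ⌊6888/677⌋=10 ⌊6984/677⌋=10 ⌊7080/677⌋=10 ⌊7176/677⌋=10
  n=70…79: ⌊7272/677⌋=10 ⌊7368/677⌋=10 ⌊7464/677⌋=11 ⌊7560/677⌋=11 ⌊7656/677⌋=11 ⌊7752/677⌋=11 ⌊7848/677⌋=11 ⌊7944/677⌋=11 ⌊8040/677⌋=11 ⌊8136/677⌋=12
  n=80…89: ⌊8232/677⌋=12 ⌊8328/677⌋=12 ⌊8424/677⌋=12 ⌊8520/677⌋=12 ⌊8616/677⌋=12 ⌊8712/677⌋=12 ⌊8808/677⌋=13 ⌊8904/677⌋=13 ⌊9000/677⌋=13 ⌊9096/677⌋=13
  n=90…99: ⌊9192/677⌋=13 ⌊9288/677⌋=13 ⌊9384/677⌋=13 ⌊9480/677⌋=14 ⌊9576/677⌋=14 ⌊9672/677⌋=14 ⌊9768/677⌋=14 ⌊9864/677⌋=14 ⌊9960/677⌋=14 ⌊10056/677⌋=14
  n=100…101: ⌊10152/677⌋=14 ⌊10248/677⌋=15
s_n = t_(n+1) − t_n for n = 0 … 100 gives
prefix = 01000000100000010000001000000100000010000001000000100000010000001000000100000010000001000000100000001
slide a length-10 window over [0..9] … [91..100] (92 windows); first occurrence of each distinct factor:
  [  0..  9] 0100000010
  [  1.. 10] 1000000100
  [  2.. 11] 0000001000
  [  3.. 12] 0000010000
  [  4.. 13] 0000100000
  [  5.. 14] 0001000000
  [  6.. 15] 0010000001
  [ 90.. 99] 0010000000
  [ 91..100] 0100000001
  (the other 83 windows repeat one of these)
distinct factors: {0000001000, 0000010000, 0000100000, 0001000000, 0010000000, 0010000001, 0100000001, 0100000010, 1000000100}
count = 9  (Sturmian bound for length 10 is 11)


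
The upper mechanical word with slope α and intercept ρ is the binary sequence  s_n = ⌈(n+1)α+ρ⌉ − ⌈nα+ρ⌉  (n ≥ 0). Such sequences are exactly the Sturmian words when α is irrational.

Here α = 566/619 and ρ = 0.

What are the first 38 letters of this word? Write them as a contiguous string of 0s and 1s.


n=0: ⌈(1·566)/619⌉ − ⌈(0·566)/619⌉ = ⌈566/619⌉ − ⌈0/619⌉ = 1 − 0 = 1
n=1: ⌈(2·566)/619⌉ − ⌈(1·566)/619⌉ = ⌈1132/619⌉ − ⌈566/619⌉ = 2 − 1 = 1
n=2: ⌈(3·566)/619⌉ − ⌈(2·566)/619⌉ = ⌈1698/619⌉ − ⌈1132/619⌉ = 3 − 2 = 1
n=3: ⌈(4·566)/619⌉ − ⌈(3·566)/619⌉ = ⌈2264/619⌉ − ⌈1698/619⌉ = 4 − 3 = 1
n=4: ⌈(5·566)/619⌉ − ⌈(4·566)/619⌉ = ⌈2830/619⌉ − ⌈2264/619⌉ = 5 − 4 = 1
n=5: ⌈(6·566)/619⌉ − ⌈(5·566)/619⌉ = ⌈3396/619⌉ − ⌈2830/619⌉ = 6 − 5 = 1
n=6: ⌈(7·566)/619⌉ − ⌈(6·566)/619⌉ = ⌈3962/619⌉ − ⌈3396/619⌉ = 7 − 6 = 1
n=7: ⌈(8·566)/619⌉ − ⌈(7·566)/619⌉ = ⌈4528/619⌉ − ⌈3962/619⌉ = 8 − 7 = 1
n=8: ⌈(9·566)/619⌉ − ⌈(8·566)/619⌉ = ⌈5094/619⌉ − ⌈4528/619⌉ = 9 − 8 = 1
n=9: ⌈(10·566)/619⌉ − ⌈(9·566)/619⌉ = ⌈5660/619⌉ − ⌈5094/619⌉ = 10 − 9 = 1
n=10: ⌈(11·566)/619⌉ − ⌈(10·566)/619⌉ = ⌈6226/619⌉ − ⌈5660/619⌉ = 11 − 10 = 1
n=11: ⌈(12·566)/619⌉ − ⌈(11·566)/619⌉ = ⌈6792/619⌉ − ⌈6226/619⌉ = 11 − 11 = 0
n=12: ⌈(13·566)/619⌉ − ⌈(12·566)/619⌉ = ⌈7358/619⌉ − ⌈6792/619⌉ = 12 − 11 = 1
n=13: ⌈(14·566)/619⌉ − ⌈(13·566)/619⌉ = ⌈7924/619⌉ − ⌈7358/619⌉ = 13 − 12 = 1
n=14: ⌈(15·566)/619⌉ − ⌈(14·566)/619⌉ = ⌈8490/619⌉ − ⌈7924/619⌉ = 14 − 13 = 1
n=15: ⌈(16·566)/619⌉ − ⌈(15·566)/619⌉ = ⌈9056/619⌉ − ⌈8490/619⌉ = 15 − 14 = 1
n=16: ⌈(17·566)/619⌉ − ⌈(16·566)/619⌉ = ⌈9622/619⌉ − ⌈9056/619⌉ = 16 − 15 = 1
n=17: ⌈(18·566)/619⌉ − ⌈(17·566)/619⌉ = ⌈10188/619⌉ − ⌈9622/619⌉ = 17 − 16 = 1
n=18: ⌈(19·566)/619⌉ − ⌈(18·566)/619⌉ = ⌈10754/619⌉ − ⌈10188/619⌉ = 18 − 17 = 1
n=19: ⌈(20·566)/619⌉ − ⌈(19·566)/619⌉ = ⌈11320/619⌉ − ⌈10754/619⌉ = 19 − 18 = 1
n=20: ⌈(21·566)/619⌉ − ⌈(20·566)/619⌉ = ⌈11886/619⌉ − ⌈11320/619⌉ = 20 − 19 = 1
n=21: ⌈(22·566)/619⌉ − ⌈(21·566)/619⌉ = ⌈12452/619⌉ − ⌈11886/619⌉ = 21 − 20 = 1
n=22: ⌈(23·566)/619⌉ − ⌈(22·566)/619⌉ = ⌈13018/619⌉ − ⌈12452/619⌉ = 22 − 21 = 1
n=23: ⌈(24·566)/619⌉ − ⌈(23·566)/619⌉ = ⌈13584/619⌉ − ⌈13018/619⌉ = 22 − 22 = 0
n=24: ⌈(25·566)/619⌉ − ⌈(24·566)/619⌉ = ⌈14150/619⌉ − ⌈13584/619⌉ = 23 − 22 = 1
n=25: ⌈(26·566)/619⌉ − ⌈(25·566)/619⌉ = ⌈14716/619⌉ − ⌈14150/619⌉ = 24 − 23 = 1
n=26: ⌈(27·566)/619⌉ − ⌈(26·566)/619⌉ = ⌈15282/619⌉ − ⌈14716/619⌉ = 25 − 24 = 1
n=27: ⌈(28·566)/619⌉ − ⌈(27·566)/619⌉ = ⌈15848/619⌉ − ⌈15282/619⌉ = 26 − 25 = 1
n=28: ⌈(29·566)/619⌉ − ⌈(28·566)/619⌉ = ⌈16414/619⌉ − ⌈15848/619⌉ = 27 − 26 = 1
n=29: ⌈(30·566)/619⌉ − ⌈(29·566)/619⌉ = ⌈16980/619⌉ − ⌈16414/619⌉ = 28 − 27 = 1
n=30: ⌈(31·566)/619⌉ − ⌈(30·566)/619⌉ = ⌈17546/619⌉ − ⌈16980/619⌉ = 29 − 28 = 1
n=31: ⌈(32·566)/619⌉ − ⌈(31·566)/619⌉ = ⌈18112/619⌉ − ⌈17546/619⌉ = 30 − 29 = 1
n=32: ⌈(33·566)/619⌉ − ⌈(32·566)/619⌉ = ⌈18678/619⌉ − ⌈18112/619⌉ = 31 − 30 = 1
n=33: ⌈(34·566)/619⌉ − ⌈(33·566)/619⌉ = ⌈19244/619⌉ − ⌈18678/619⌉ = 32 − 31 = 1
n=34: ⌈(35·566)/619⌉ − ⌈(34·566)/619⌉ = ⌈19810/619⌉ − ⌈19244/619⌉ = 33 − 32 = 1
n=35: ⌈(36·566)/619⌉ − ⌈(35·566)/619⌉ = ⌈20376/619⌉ − ⌈19810/619⌉ = 33 − 33 = 0
n=36: ⌈(37·566)/619⌉ − ⌈(36·566)/619⌉ = ⌈20942/619⌉ − ⌈20376/619⌉ = 34 − 33 = 1
n=37: ⌈(38·566)/619⌉ − ⌈(37·566)/619⌉ = ⌈21508/619⌉ − ⌈20942/619⌉ = 35 − 34 = 1

11111111111011111111111011111111111011


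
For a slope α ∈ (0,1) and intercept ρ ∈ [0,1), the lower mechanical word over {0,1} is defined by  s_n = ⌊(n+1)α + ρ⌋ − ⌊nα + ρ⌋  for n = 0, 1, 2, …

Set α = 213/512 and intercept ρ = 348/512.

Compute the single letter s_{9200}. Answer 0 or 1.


(n+1)α + ρ = (9201·213 + 348) / 512 = 1960161/512
nα + ρ     = (9200·213 + 348) / 512 = 1959948/512
⌊1960161/512⌋ = 3828,  ⌊1959948/512⌋ = 3828
s_{9200} = 3828 − 3828 = 0

0


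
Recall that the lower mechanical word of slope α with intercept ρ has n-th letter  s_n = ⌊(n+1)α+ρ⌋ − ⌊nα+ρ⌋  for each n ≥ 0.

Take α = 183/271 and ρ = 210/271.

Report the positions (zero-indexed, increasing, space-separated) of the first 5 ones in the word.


0 1 3 4 6

n=0: ⌊393/271⌋−⌊210/271⌋ = 1−0 = 1  ← one
n=1: ⌊576/271⌋−⌊393/271⌋ = 2−1 = 1  ← one
n=2: ⌊759/271⌋−⌊576/271⌋ = 2−2 = 0
n=3: ⌊942/271⌋−⌊759/271⌋ = 3−2 = 1  ← one
n=4: ⌊1125/271⌋−⌊942/271⌋ = 4−3 = 1  ← one
n=5: ⌊1308/271⌋−⌊1125/271⌋ = 4−4 = 0
n=6: ⌊1491/271⌋−⌊1308/271⌋ = 5−4 = 1  ← one
positions of the first 5 ones: 0 1 3 4 6


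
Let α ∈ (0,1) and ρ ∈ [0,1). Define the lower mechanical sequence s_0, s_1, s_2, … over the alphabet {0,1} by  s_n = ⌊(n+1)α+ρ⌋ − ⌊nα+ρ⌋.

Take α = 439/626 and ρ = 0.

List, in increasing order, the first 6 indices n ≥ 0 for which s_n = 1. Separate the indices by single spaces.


1 2 4 5 7 8

n=0: ⌊439/626⌋−⌊0/626⌋ = 0−0 = 0
n=1: ⌊878/626⌋−⌊439/626⌋ = 1−0 = 1  ← one
n=2: ⌊1317/626⌋−⌊878/626⌋ = 2−1 = 1  ← one
n=3: ⌊1756/626⌋−⌊1317/626⌋ = 2−2 = 0
n=4: ⌊2195/626⌋−⌊1756/626⌋ = 3−2 = 1  ← one
n=5: ⌊2634/626⌋−⌊2195/626⌋ = 4−3 = 1  ← one
n=6: ⌊3073/626⌋−⌊2634/626⌋ = 4−4 = 0
n=7: ⌊3512/626⌋−⌊3073/626⌋ = 5−4 = 1  ← one
n=8: ⌊3951/626⌋−⌊3512/626⌋ = 6−5 = 1  ← one
positions of the first 6 ones: 1 2 4 5 7 8


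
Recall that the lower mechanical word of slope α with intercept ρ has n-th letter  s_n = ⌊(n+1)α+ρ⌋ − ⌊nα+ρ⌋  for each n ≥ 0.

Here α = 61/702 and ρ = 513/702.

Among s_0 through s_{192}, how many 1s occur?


17

#1s = Σ_{n=0}^{192} s_n = Σ_{n=0}^{192} (⌊(n+1)α+ρ⌋ − ⌊nα+ρ⌋)
the sum telescopes: every ⌊nα+ρ⌋ with 0 < n < 193 appears once with + and once with −, leaving ⌊193α+ρ⌋ − ⌊0·α+ρ⌋
193α + ρ = (193·61 + 513) / 702 = 12286/702
ρ = 513/702
⌊12286/702⌋ = 17,  ⌊513/702⌋ = 0
#1s = 17 − 0 = 17


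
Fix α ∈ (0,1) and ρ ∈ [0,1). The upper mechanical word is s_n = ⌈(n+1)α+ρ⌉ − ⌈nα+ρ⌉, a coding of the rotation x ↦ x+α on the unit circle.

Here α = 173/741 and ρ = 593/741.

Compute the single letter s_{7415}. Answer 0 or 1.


(n+1)α + ρ = (7416·173 + 593) / 741 = 1283561/741
nα + ρ     = (7415·173 + 593) / 741 = 1283388/741
⌈1283561/741⌉ = 1733,  ⌈1283388/741⌉ = 1732
s_{7415} = 1733 − 1732 = 1

1


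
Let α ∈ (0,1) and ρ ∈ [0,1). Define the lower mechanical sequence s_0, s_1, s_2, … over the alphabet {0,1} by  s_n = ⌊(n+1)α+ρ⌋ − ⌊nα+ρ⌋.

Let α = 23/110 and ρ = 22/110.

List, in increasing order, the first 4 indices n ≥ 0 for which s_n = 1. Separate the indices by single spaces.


n=0: ⌊45/110⌋−⌊22/110⌋ = 0−0 = 0
n=1: ⌊68/110⌋−⌊45/110⌋ = 0−0 = 0
n=2: ⌊91/110⌋−⌊68/110⌋ = 0−0 = 0
n=3: ⌊114/110⌋−⌊91/110⌋ = 1−0 = 1  ← one
n=4: ⌊137/110⌋−⌊114/110⌋ = 1−1 = 0
n=5: ⌊160/110⌋−⌊137/110⌋ = 1−1 = 0
n=6: ⌊183/110⌋−⌊160/110⌋ = 1−1 = 0
n=7: ⌊206/110⌋−⌊183/110⌋ = 1−1 = 0
n=8: ⌊229/110⌋−⌊206/110⌋ = 2−1 = 1  ← one
n=9: ⌊252/110⌋−⌊229/110⌋ = 2−2 = 0
n=10: ⌊275/110⌋−⌊252/110⌋ = 2−2 = 0
n=11: ⌊298/110⌋−⌊275/110⌋ = 2−2 = 0
n=12: ⌊321/110⌋−⌊298/110⌋ = 2−2 = 0
n=13: ⌊344/110⌋−⌊321/110⌋ = 3−2 = 1  ← one
n=14: ⌊367/110⌋−⌊344/110⌋ = 3−3 = 0
n=15: ⌊390/110⌋−⌊367/110⌋ = 3−3 = 0
n=16: ⌊413/110⌋−⌊390/110⌋ = 3−3 = 0
n=17: ⌊436/110⌋−⌊413/110⌋ = 3−3 = 0
n=18: ⌊459/110⌋−⌊436/110⌋ = 4−3 = 1  ← one
positions of the first 4 ones: 3 8 13 18

3 8 13 18


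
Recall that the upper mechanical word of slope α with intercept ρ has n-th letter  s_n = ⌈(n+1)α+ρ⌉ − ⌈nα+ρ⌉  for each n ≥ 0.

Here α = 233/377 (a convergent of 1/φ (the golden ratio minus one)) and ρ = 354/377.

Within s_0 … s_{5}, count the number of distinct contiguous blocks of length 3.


3

t_n = ⌈(n·233+354)/377⌉ for n = 0 … 6:
  n=0…6: ⌈354/377⌉=1 ⌈587/377⌉=2 ⌈820/377⌉=3 ⌈1053/377⌉=3 ⌈1286/377⌉=4 ⌈1519/377⌉=5 ⌈1752/377⌉=5
s_n = t_(n+1) − t_n for n = 0 … 5 gives
prefix = 110110
slide a length-3 window over [0..2] … [3..5] (4 windows); first occurrence of each distinct factor:
  [  0..  2] 110
  [  1..  3] 101
  [  2..  4] 011
  (the other 1 window repeats one of these)
distinct factors: {011, 101, 110}
count = 3  (Sturmian bound for length 3 is 4)


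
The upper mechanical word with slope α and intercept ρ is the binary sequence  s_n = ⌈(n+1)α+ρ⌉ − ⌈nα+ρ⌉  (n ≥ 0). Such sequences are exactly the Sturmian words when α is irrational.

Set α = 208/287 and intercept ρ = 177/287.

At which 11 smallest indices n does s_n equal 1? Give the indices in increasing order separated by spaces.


n=0: ⌈385/287⌉−⌈177/287⌉ = 2−1 = 1  ← one
n=1: ⌈593/287⌉−⌈385/287⌉ = 3−2 = 1  ← one
n=2: ⌈801/287⌉−⌈593/287⌉ = 3−3 = 0
n=3: ⌈1009/287⌉−⌈801/287⌉ = 4−3 = 1  ← one
n=4: ⌈1217/287⌉−⌈1009/287⌉ = 5−4 = 1  ← one
n=5: ⌈1425/287⌉−⌈1217/287⌉ = 5−5 = 0
n=6: ⌈1633/287⌉−⌈1425/287⌉ = 6−5 = 1  ← one
n=7: ⌈1841/287⌉−⌈1633/287⌉ = 7−6 = 1  ← one
n=8: ⌈2049/287⌉−⌈1841/287⌉ = 8−7 = 1  ← one
n=9: ⌈2257/287⌉−⌈2049/287⌉ = 8−8 = 0
n=10: ⌈2465/287⌉−⌈2257/287⌉ = 9−8 = 1  ← one
n=11: ⌈2673/287⌉−⌈2465/287⌉ = 10−9 = 1  ← one
n=12: ⌈2881/287⌉−⌈2673/287⌉ = 11−10 = 1  ← one
n=13: ⌈3089/287⌉−⌈2881/287⌉ = 11−11 = 0
n=14: ⌈3297/287⌉−⌈3089/287⌉ = 12−11 = 1  ← one
positions of the first 11 ones: 0 1 3 4 6 7 8 10 11 12 14

0 1 3 4 6 7 8 10 11 12 14


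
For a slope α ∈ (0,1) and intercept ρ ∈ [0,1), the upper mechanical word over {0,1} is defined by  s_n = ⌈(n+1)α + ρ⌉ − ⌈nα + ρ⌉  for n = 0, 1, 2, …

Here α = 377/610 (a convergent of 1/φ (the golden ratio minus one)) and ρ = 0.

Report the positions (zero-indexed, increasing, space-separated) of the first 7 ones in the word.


0 1 3 4 6 8 9

n=0: ⌈377/610⌉−⌈0/610⌉ = 1−0 = 1  ← one
n=1: ⌈754/610⌉−⌈377/610⌉ = 2−1 = 1  ← one
n=2: ⌈1131/610⌉−⌈754/610⌉ = 2−2 = 0
n=3: ⌈1508/610⌉−⌈1131/610⌉ = 3−2 = 1  ← one
n=4: ⌈1885/610⌉−⌈1508/610⌉ = 4−3 = 1  ← one
n=5: ⌈2262/610⌉−⌈1885/610⌉ = 4−4 = 0
n=6: ⌈2639/610⌉−⌈2262/610⌉ = 5−4 = 1  ← one
n=7: ⌈3016/610⌉−⌈2639/610⌉ = 5−5 = 0
n=8: ⌈3393/610⌉−⌈3016/610⌉ = 6−5 = 1  ← one
n=9: ⌈3770/610⌉−⌈3393/610⌉ = 7−6 = 1  ← one
positions of the first 7 ones: 0 1 3 4 6 8 9


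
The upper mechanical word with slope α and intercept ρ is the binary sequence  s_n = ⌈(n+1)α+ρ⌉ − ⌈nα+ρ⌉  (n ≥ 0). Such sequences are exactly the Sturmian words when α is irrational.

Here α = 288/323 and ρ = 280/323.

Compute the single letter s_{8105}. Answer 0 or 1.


1

(n+1)α + ρ = (8106·288 + 280) / 323 = 2334808/323
nα + ρ     = (8105·288 + 280) / 323 = 2334520/323
⌈2334808/323⌉ = 7229,  ⌈2334520/323⌉ = 7228
s_{8105} = 7229 − 7228 = 1


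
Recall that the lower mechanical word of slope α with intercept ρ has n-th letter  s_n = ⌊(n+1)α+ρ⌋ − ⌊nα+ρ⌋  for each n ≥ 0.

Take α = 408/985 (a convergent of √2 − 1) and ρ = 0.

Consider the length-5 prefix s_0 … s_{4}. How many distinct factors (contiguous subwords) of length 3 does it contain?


3

t_n = ⌊(n·408)/985⌋ for n = 0 … 5:
  n=0…5: ⌊0/985⌋=0 ⌊408/985⌋=0 ⌊816/985⌋=0 ⌊1224/985⌋=1 ⌊1632/985⌋=1 ⌊2040/985⌋=2
s_n = t_(n+1) − t_n for n = 0 … 4 gives
prefix = 00101
slide a length-3 window over [0..2] … [2..4] (3 windows); first occurrence of each distinct factor:
  [  0..  2] 001
  [  1..  3] 010
  [  2..  4] 101
distinct factors: {001, 010, 101}
count = 3  (Sturmian bound for length 3 is 4)


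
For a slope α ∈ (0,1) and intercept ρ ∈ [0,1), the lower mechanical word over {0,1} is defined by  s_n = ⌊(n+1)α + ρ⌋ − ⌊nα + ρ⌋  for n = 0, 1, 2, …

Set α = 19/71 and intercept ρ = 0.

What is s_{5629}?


0

(n+1)α + ρ = (5630·19) / 71 = 106970/71
nα + ρ     = (5629·19) / 71 = 106951/71
⌊106970/71⌋ = 1506,  ⌊106951/71⌋ = 1506
s_{5629} = 1506 − 1506 = 0


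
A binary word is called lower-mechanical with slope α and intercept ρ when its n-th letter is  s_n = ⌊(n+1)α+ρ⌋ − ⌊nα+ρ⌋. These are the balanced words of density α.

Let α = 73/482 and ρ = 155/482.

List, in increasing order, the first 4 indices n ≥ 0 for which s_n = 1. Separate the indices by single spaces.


4 11 17 24

n=0: ⌊228/482⌋−⌊155/482⌋ = 0−0 = 0
n=1: ⌊301/482⌋−⌊228/482⌋ = 0−0 = 0
n=2: ⌊374/482⌋−⌊301/482⌋ = 0−0 = 0
n=3: ⌊447/482⌋−⌊374/482⌋ = 0−0 = 0
n=4: ⌊520/482⌋−⌊447/482⌋ = 1−0 = 1  ← one
n=5: ⌊593/482⌋−⌊520/482⌋ = 1−1 = 0
n=6: ⌊666/482⌋−⌊593/482⌋ = 1−1 = 0
n=7: ⌊739/482⌋−⌊666/482⌋ = 1−1 = 0
n=8: ⌊812/482⌋−⌊739/482⌋ = 1−1 = 0
n=9: ⌊885/482⌋−⌊812/482⌋ = 1−1 = 0
n=10: ⌊958/482⌋−⌊885/482⌋ = 1−1 = 0
n=11: ⌊1031/482⌋−⌊958/482⌋ = 2−1 = 1  ← one
n=12: ⌊1104/482⌋−⌊1031/482⌋ = 2−2 = 0
n=13: ⌊1177/482⌋−⌊1104/482⌋ = 2−2 = 0
n=14: ⌊1250/482⌋−⌊1177/482⌋ = 2−2 = 0
n=15: ⌊1323/482⌋−⌊1250/482⌋ = 2−2 = 0
n=16: ⌊1396/482⌋−⌊1323/482⌋ = 2−2 = 0
n=17: ⌊1469/482⌋−⌊1396/482⌋ = 3−2 = 1  ← one
n=18: ⌊1542/482⌋−⌊1469/482⌋ = 3−3 = 0
n=19: ⌊1615/482⌋−⌊1542/482⌋ = 3−3 = 0
n=20: ⌊1688/482⌋−⌊1615/482⌋ = 3−3 = 0
n=21: ⌊1761/482⌋−⌊1688/482⌋ = 3−3 = 0
n=22: ⌊1834/482⌋−⌊1761/482⌋ = 3−3 = 0
n=23: ⌊1907/482⌋−⌊1834/482⌋ = 3−3 = 0
n=24: ⌊1980/482⌋−⌊1907/482⌋ = 4−3 = 1  ← one
positions of the first 4 ones: 4 11 17 24


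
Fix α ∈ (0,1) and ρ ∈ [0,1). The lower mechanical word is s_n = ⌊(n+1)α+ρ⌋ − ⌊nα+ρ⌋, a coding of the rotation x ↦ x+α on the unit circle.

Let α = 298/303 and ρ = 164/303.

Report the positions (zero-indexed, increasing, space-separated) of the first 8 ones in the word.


0 1 2 3 4 5 6 7

n=0: ⌊462/303⌋−⌊164/303⌋ = 1−0 = 1  ← one
n=1: ⌊760/303⌋−⌊462/303⌋ = 2−1 = 1  ← one
n=2: ⌊1058/303⌋−⌊760/303⌋ = 3−2 = 1  ← one
n=3: ⌊1356/303⌋−⌊1058/303⌋ = 4−3 = 1  ← one
n=4: ⌊1654/303⌋−⌊1356/303⌋ = 5−4 = 1  ← one
n=5: ⌊1952/303⌋−⌊1654/303⌋ = 6−5 = 1  ← one
n=6: ⌊2250/303⌋−⌊1952/303⌋ = 7−6 = 1  ← one
n=7: ⌊2548/303⌋−⌊2250/303⌋ = 8−7 = 1  ← one
positions of the first 8 ones: 0 1 2 3 4 5 6 7


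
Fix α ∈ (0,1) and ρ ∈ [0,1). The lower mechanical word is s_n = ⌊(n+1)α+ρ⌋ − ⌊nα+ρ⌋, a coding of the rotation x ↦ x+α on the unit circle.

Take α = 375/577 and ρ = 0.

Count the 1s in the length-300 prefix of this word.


194

#1s = Σ_{n=0}^{299} s_n = Σ_{n=0}^{299} (⌊(n+1)α+ρ⌋ − ⌊nα+ρ⌋)
the sum telescopes: every ⌊nα+ρ⌋ with 0 < n < 300 appears once with + and once with −, leaving ⌊300α+ρ⌋ − ⌊0·α+ρ⌋
300α + ρ = (300·375) / 577 = 112500/577
ρ = 0/577
⌊112500/577⌋ = 194,  ⌊0/577⌋ = 0
#1s = 194 − 0 = 194


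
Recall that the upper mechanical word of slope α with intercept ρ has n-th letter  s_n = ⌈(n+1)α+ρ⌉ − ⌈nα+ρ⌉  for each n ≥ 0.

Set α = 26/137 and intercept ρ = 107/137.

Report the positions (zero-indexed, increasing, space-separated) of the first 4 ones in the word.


n=0: ⌈133/137⌉−⌈107/137⌉ = 1−1 = 0
n=1: ⌈159/137⌉−⌈133/137⌉ = 2−1 = 1  ← one
n=2: ⌈185/137⌉−⌈159/137⌉ = 2−2 = 0
n=3: ⌈211/137⌉−⌈185/137⌉ = 2−2 = 0
n=4: ⌈237/137⌉−⌈211/137⌉ = 2−2 = 0
n=5: ⌈263/137⌉−⌈237/137⌉ = 2−2 = 0
n=6: ⌈289/137⌉−⌈263/137⌉ = 3−2 = 1  ← one
n=7: ⌈315/137⌉−⌈289/137⌉ = 3−3 = 0
n=8: ⌈341/137⌉−⌈315/137⌉ = 3−3 = 0
n=9: ⌈367/137⌉−⌈341/137⌉ = 3−3 = 0
n=10: ⌈393/137⌉−⌈367/137⌉ = 3−3 = 0
n=11: ⌈419/137⌉−⌈393/137⌉ = 4−3 = 1  ← one
n=12: ⌈445/137⌉−⌈419/137⌉ = 4−4 = 0
n=13: ⌈471/137⌉−⌈445/137⌉ = 4−4 = 0
n=14: ⌈497/137⌉−⌈471/137⌉ = 4−4 = 0
n=15: ⌈523/137⌉−⌈497/137⌉ = 4−4 = 0
n=16: ⌈549/137⌉−⌈523/137⌉ = 5−4 = 1  ← one
positions of the first 4 ones: 1 6 11 16

1 6 11 16


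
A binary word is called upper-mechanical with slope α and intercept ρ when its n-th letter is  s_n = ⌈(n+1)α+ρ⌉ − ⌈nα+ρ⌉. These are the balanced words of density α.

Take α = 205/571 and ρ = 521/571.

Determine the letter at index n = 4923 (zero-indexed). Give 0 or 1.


0

(n+1)α + ρ = (4924·205 + 521) / 571 = 1009941/571
nα + ρ     = (4923·205 + 521) / 571 = 1009736/571
⌈1009941/571⌉ = 1769,  ⌈1009736/571⌉ = 1769
s_{4923} = 1769 − 1769 = 0


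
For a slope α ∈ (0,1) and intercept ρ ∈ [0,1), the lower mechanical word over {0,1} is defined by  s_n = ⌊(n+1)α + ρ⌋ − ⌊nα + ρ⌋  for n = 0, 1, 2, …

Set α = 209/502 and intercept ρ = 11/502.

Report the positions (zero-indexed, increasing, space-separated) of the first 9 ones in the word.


n=0: ⌊220/502⌋−⌊11/502⌋ = 0−0 = 0
n=1: ⌊429/502⌋−⌊220/502⌋ = 0−0 = 0
n=2: ⌊638/502⌋−⌊429/502⌋ = 1−0 = 1  ← one
n=3: ⌊847/502⌋−⌊638/502⌋ = 1−1 = 0
n=4: ⌊1056/502⌋−⌊847/502⌋ = 2−1 = 1  ← one
n=5: ⌊1265/502⌋−⌊1056/502⌋ = 2−2 = 0
n=6: ⌊1474/502⌋−⌊1265/502⌋ = 2−2 = 0
n=7: ⌊1683/502⌋−⌊1474/502⌋ = 3−2 = 1  ← one
n=8: ⌊1892/502⌋−⌊1683/502⌋ = 3−3 = 0
n=9: ⌊2101/502⌋−⌊1892/502⌋ = 4−3 = 1  ← one
n=10: ⌊2310/502⌋−⌊2101/502⌋ = 4−4 = 0
n=11: ⌊2519/502⌋−⌊2310/502⌋ = 5−4 = 1  ← one
n=12: ⌊2728/502⌋−⌊2519/502⌋ = 5−5 = 0
n=13: ⌊2937/502⌋−⌊2728/502⌋ = 5−5 = 0
n=14: ⌊3146/502⌋−⌊2937/502⌋ = 6−5 = 1  ← one
n=15: ⌊3355/502⌋−⌊3146/502⌋ = 6−6 = 0
n=16: ⌊3564/502⌋−⌊3355/502⌋ = 7−6 = 1  ← one
n=17: ⌊3773/502⌋−⌊3564/502⌋ = 7−7 = 0
n=18: ⌊3982/502⌋−⌊3773/502⌋ = 7−7 = 0
n=19: ⌊4191/502⌋−⌊3982/502⌋ = 8−7 = 1  ← one
n=20: ⌊4400/502⌋−⌊4191/502⌋ = 8−8 = 0
n=21: ⌊4609/502⌋−⌊4400/502⌋ = 9−8 = 1  ← one
positions of the first 9 ones: 2 4 7 9 11 14 16 19 21

2 4 7 9 11 14 16 19 21


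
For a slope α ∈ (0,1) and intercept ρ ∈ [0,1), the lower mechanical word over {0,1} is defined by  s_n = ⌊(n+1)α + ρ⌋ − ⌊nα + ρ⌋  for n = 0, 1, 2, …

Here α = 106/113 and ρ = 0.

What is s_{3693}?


(n+1)α + ρ = (3694·106) / 113 = 391564/113
nα + ρ     = (3693·106) / 113 = 391458/113
⌊391564/113⌋ = 3465,  ⌊391458/113⌋ = 3464
s_{3693} = 3465 − 3464 = 1

1


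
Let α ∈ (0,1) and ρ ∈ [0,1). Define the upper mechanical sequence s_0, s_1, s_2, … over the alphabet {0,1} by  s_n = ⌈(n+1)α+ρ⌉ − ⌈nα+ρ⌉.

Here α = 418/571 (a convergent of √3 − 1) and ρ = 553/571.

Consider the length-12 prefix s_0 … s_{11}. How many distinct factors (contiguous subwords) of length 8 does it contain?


t_n = ⌈(n·418+553)/571⌉ for n = 0 … 12:
  n=0…9: ⌈553/571⌉=1 ⌈971/571⌉=2 ⌈1389/571⌉=3 ⌈1807/571⌉=4 ⌈2225/571⌉=4 ⌈2643/571⌉=5 ⌈3061/571⌉=6 ⌈3479/571⌉=7 ⌈3897/571⌉=7 ⌈4315/571⌉=8
  n=10…12: ⌈4733/571⌉=9 ⌈5151/571⌉=10 ⌈5569/571⌉=10
s_n = t_(n+1) − t_n for n = 0 … 11 gives
prefix = 111011101110
slide a length-8 window over [0..7] … [4..11] (5 windows); first occurrence of each distinct factor:
  [  0..  7] 11101110
  [  1..  8] 11011101
  [  2..  9] 10111011
  [  3.. 10] 01110111
  (the other 1 window repeats one of these)
distinct factors: {01110111, 10111011, 11011101, 11101110}
count = 4  (Sturmian bound for length 8 is 9)

4


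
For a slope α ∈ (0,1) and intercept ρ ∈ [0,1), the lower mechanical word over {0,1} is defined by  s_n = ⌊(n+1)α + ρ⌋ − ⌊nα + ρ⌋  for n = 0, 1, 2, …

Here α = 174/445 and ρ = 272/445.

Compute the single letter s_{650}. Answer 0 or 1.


(n+1)α + ρ = (651·174 + 272) / 445 = 113546/445
nα + ρ     = (650·174 + 272) / 445 = 113372/445
⌊113546/445⌋ = 255,  ⌊113372/445⌋ = 254
s_{650} = 255 − 254 = 1

1


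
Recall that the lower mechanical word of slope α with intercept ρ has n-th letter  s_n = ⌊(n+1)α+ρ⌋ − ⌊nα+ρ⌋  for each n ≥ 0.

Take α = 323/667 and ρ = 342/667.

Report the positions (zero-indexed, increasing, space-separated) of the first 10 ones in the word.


1 3 5 7 9 11 13 15 17 19

n=0: ⌊665/667⌋−⌊342/667⌋ = 0−0 = 0
n=1: ⌊988/667⌋−⌊665/667⌋ = 1−0 = 1  ← one
n=2: ⌊1311/667⌋−⌊988/667⌋ = 1−1 = 0
n=3: ⌊1634/667⌋−⌊1311/667⌋ = 2−1 = 1  ← one
n=4: ⌊1957/667⌋−⌊1634/667⌋ = 2−2 = 0
n=5: ⌊2280/667⌋−⌊1957/667⌋ = 3−2 = 1  ← one
n=6: ⌊2603/667⌋−⌊2280/667⌋ = 3−3 = 0
n=7: ⌊2926/667⌋−⌊2603/667⌋ = 4−3 = 1  ← one
n=8: ⌊3249/667⌋−⌊2926/667⌋ = 4−4 = 0
n=9: ⌊3572/667⌋−⌊3249/667⌋ = 5−4 = 1  ← one
n=10: ⌊3895/667⌋−⌊3572/667⌋ = 5−5 = 0
n=11: ⌊4218/667⌋−⌊3895/667⌋ = 6−5 = 1  ← one
n=12: ⌊4541/667⌋−⌊4218/667⌋ = 6−6 = 0
n=13: ⌊4864/667⌋−⌊4541/667⌋ = 7−6 = 1  ← one
n=14: ⌊5187/667⌋−⌊4864/667⌋ = 7−7 = 0
n=15: ⌊5510/667⌋−⌊5187/667⌋ = 8−7 = 1  ← one
n=16: ⌊5833/667⌋−⌊5510/667⌋ = 8−8 = 0
n=17: ⌊6156/667⌋−⌊5833/667⌋ = 9−8 = 1  ← one
n=18: ⌊6479/667⌋−⌊6156/667⌋ = 9−9 = 0
n=19: ⌊6802/667⌋−⌊6479/667⌋ = 10−9 = 1  ← one
positions of the first 10 ones: 1 3 5 7 9 11 13 15 17 19


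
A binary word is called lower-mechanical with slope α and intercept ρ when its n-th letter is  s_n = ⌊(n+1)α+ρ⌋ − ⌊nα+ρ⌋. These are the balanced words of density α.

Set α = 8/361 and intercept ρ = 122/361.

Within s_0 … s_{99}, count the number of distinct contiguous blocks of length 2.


3

t_n = ⌊(n·8+122)/361⌋ for n = 0 … 100:
  n=0…9: ⌊122/361⌋=0 ⌊130/361⌋=0 ⌊138/361⌋=0 ⌊146/361⌋=0 ⌊154/361⌋=0 ⌊162/361⌋=0 ⌊170/361⌋=0 ⌊178/361⌋=0 ⌊186/361⌋=0 ⌊194/361⌋=0
  n=10…19: ⌊202/361⌋=0 ⌊210/361⌋=0 ⌊218/361⌋=0 ⌊226/361⌋=0 ⌊234/361⌋=0 ⌊242/361⌋=0 ⌊250/361⌋=0 ⌊258/361⌋=0 ⌊266/361⌋=0 ⌊274/361⌋=0
  n=20…29: ⌊282/361⌋=0 ⌊290/361⌋=0 ⌊298/361⌋=0 ⌊306/361⌋=0 ⌊314/361⌋=0 ⌊322/361⌋=0 ⌊330/361⌋=0 ⌊338/361⌋=0 ⌊346/361⌋=0 ⌊354/361⌋=0
  n=30…39: ⌊362/361⌋=1 ⌊370/361⌋=1 ⌊378/361⌋=1 ⌊386/361⌋=1 ⌊394/361⌋=1 ⌊402/361⌋=1 ⌊410/361⌋=1 ⌊418/361⌋=1 ⌊426/361⌋=1 ⌊434/361⌋=1
  n=40…49: ⌊442/361⌋=1 ⌊450/361⌋=1 ⌊458/361⌋=1 ⌊466/361⌋=1 ⌊474/361⌋=1 ⌊482/361⌋=1 ⌊490/361⌋=1 ⌊498/361⌋=1 ⌊506/361⌋=1 ⌊514/361⌋=1
  n=50…59: ⌊522/361⌋=1 ⌊530/361⌋=1 ⌊538/361⌋=1 ⌊546/361⌋=1 ⌊554/361⌋=1 ⌊562/361⌋=1 ⌊570/361⌋=1 ⌊578/361⌋=1 ⌊586/361⌋=1 ⌊594/361⌋=1
  n=60…69: ⌊602/361⌋=1 ⌊610/361⌋=1 ⌊618/361⌋=1 ⌊626/361⌋=1 ⌊634/361⌋=1 ⌊642/361⌋=1 ⌊650/361⌋=1 ⌊658/361⌋=1 ⌊666/361⌋=1 ⌊674/361⌋=1
  n=70…79: ⌊682/361⌋=1 ⌊690/361⌋=1 ⌊698/361⌋=1 ⌊706/361⌋=1 ⌊714/361⌋=1 ⌊722/361⌋=2 ⌊730/361⌋=2 ⌊738/361⌋=2 ⌊746/361⌋=2 ⌊754/361⌋=2
  n=80…89: ⌊762/361⌋=2 ⌊770/361⌋=2 ⌊778/361⌋=2 ⌊786/361⌋=2 ⌊794/361⌋=2 ⌊802/361⌋=2 ⌊810/361⌋=2 ⌊818/361⌋=2 ⌊826/361⌋=2 ⌊834/361⌋=2
  n=90…99: ⌊842/361⌋=2 ⌊850/361⌋=2 ⌊858/361⌋=2 ⌊866/361⌋=2 ⌊874/361⌋=2 ⌊882/361⌋=2 ⌊890/361⌋=2 ⌊898/361⌋=2 ⌊906/361⌋=2 ⌊914/361⌋=2
  n=100: ⌊922/361⌋=2
s_n = t_(n+1) − t_n for n = 0 … 99 gives
prefix = 0000000000000000000000000000010000000000000000000000000000000000000000000010000000000000000000000000
slide a length-2 window over [0..1] … [98..99] (99 windows); first occurrence of each distinct factor:
  [  0..  1] 00
  [ 28.. 29] 01
  [ 29.. 30] 10
  (the other 96 windows repeat one of these)
distinct factors: {00, 01, 10}
count = 3  (Sturmian bound for length 2 is 3)


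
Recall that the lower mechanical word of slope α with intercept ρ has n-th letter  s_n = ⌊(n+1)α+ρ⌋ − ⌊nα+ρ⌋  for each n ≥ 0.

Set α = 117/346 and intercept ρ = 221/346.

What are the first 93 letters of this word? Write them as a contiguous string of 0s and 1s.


n=0: ⌊(1·117+221)/346⌋ − ⌊(0·117+221)/346⌋ = ⌊338/346⌋ − ⌊221/346⌋ = 0 − 0 = 0
n=1: ⌊(2·117+221)/346⌋ − ⌊(1·117+221)/346⌋ = ⌊455/346⌋ − ⌊338/346⌋ = 1 − 0 = 1
n=2: ⌊(3·117+221)/346⌋ − ⌊(2·117+221)/346⌋ = ⌊572/346⌋ − ⌊455/346⌋ = 1 − 1 = 0
n=3: ⌊(4·117+221)/346⌋ − ⌊(3·117+221)/346⌋ = ⌊689/346⌋ − ⌊572/346⌋ = 1 − 1 = 0
n=4: ⌊(5·117+221)/346⌋ − ⌊(4·117+221)/346⌋ = ⌊806/346⌋ − ⌊689/346⌋ = 2 − 1 = 1
n=5: ⌊(6·117+221)/346⌋ − ⌊(5·117+221)/346⌋ = ⌊923/346⌋ − ⌊806/346⌋ = 2 − 2 = 0
n=6: ⌊(7·117+221)/346⌋ − ⌊(6·117+221)/346⌋ = ⌊1040/346⌋ − ⌊923/346⌋ = 3 − 2 = 1
n=7: ⌊(8·117+221)/346⌋ − ⌊(7·117+221)/346⌋ = ⌊1157/346⌋ − ⌊1040/346⌋ = 3 − 3 = 0
n=8: ⌊(9·117+221)/346⌋ − ⌊(8·117+221)/346⌋ = ⌊1274/346⌋ − ⌊1157/346⌋ = 3 − 3 = 0
n=9: ⌊(10·117+221)/346⌋ − ⌊(9·117+221)/346⌋ = ⌊1391/346⌋ − ⌊1274/346⌋ = 4 − 3 = 1
n=10: ⌊(11·117+221)/346⌋ − ⌊(10·117+221)/346⌋ = ⌊1508/346⌋ − ⌊1391/346⌋ = 4 − 4 = 0
n=11: ⌊(12·117+221)/346⌋ − ⌊(11·117+221)/346⌋ = ⌊1625/346⌋ − ⌊1508/346⌋ = 4 − 4 = 0
n=12: ⌊(13·117+221)/346⌋ − ⌊(12·117+221)/346⌋ = ⌊1742/346⌋ − ⌊1625/346⌋ = 5 − 4 = 1
n=13: ⌊(14·117+221)/346⌋ − ⌊(13·117+221)/346⌋ = ⌊1859/346⌋ − ⌊1742/346⌋ = 5 − 5 = 0
n=14: ⌊(15·117+221)/346⌋ − ⌊(14·117+221)/346⌋ = ⌊1976/346⌋ − ⌊1859/346⌋ = 5 − 5 = 0
n=15: ⌊(16·117+221)/346⌋ − ⌊(15·117+221)/346⌋ = ⌊2093/346⌋ − ⌊1976/346⌋ = 6 − 5 = 1
n=16: ⌊(17·117+221)/346⌋ − ⌊(16·117+221)/346⌋ = ⌊2210/346⌋ − ⌊2093/346⌋ = 6 − 6 = 0
n=17: ⌊(18·117+221)/346⌋ − ⌊(17·117+221)/346⌋ = ⌊2327/346⌋ − ⌊2210/346⌋ = 6 − 6 = 0
n=18: ⌊(19·117+221)/346⌋ − ⌊(18·117+221)/346⌋ = ⌊2444/346⌋ − ⌊2327/346⌋ = 7 − 6 = 1
n=19: ⌊(20·117+221)/346⌋ − ⌊(19·117+221)/346⌋ = ⌊2561/346⌋ − ⌊2444/346⌋ = 7 − 7 = 0
n=20: ⌊(21·117+221)/346⌋ − ⌊(20·117+221)/346⌋ = ⌊2678/346⌋ − ⌊2561/346⌋ = 7 − 7 = 0
n=21: ⌊(22·117+221)/346⌋ − ⌊(21·117+221)/346⌋ = ⌊2795/346⌋ − ⌊2678/346⌋ = 8 − 7 = 1
n=22: ⌊(23·117+221)/346⌋ − ⌊(22·117+221)/346⌋ = ⌊2912/346⌋ − ⌊2795/346⌋ = 8 − 8 = 0
n=23: ⌊(24·117+221)/346⌋ − ⌊(23·117+221)/346⌋ = ⌊3029/346⌋ − ⌊2912/346⌋ = 8 − 8 = 0
n=24: ⌊(25·117+221)/346⌋ − ⌊(24·117+221)/346⌋ = ⌊3146/346⌋ − ⌊3029/346⌋ = 9 − 8 = 1
n=25: ⌊(26·117+221)/346⌋ − ⌊(25·117+221)/346⌋ = ⌊3263/346⌋ − ⌊3146/346⌋ = 9 − 9 = 0
n=26: ⌊(27·117+221)/346⌋ − ⌊(26·117+221)/346⌋ = ⌊3380/346⌋ − ⌊3263/346⌋ = 9 − 9 = 0
n=27: ⌊(28·117+221)/346⌋ − ⌊(27·117+221)/346⌋ = ⌊3497/346⌋ − ⌊3380/346⌋ = 10 − 9 = 1
n=28: ⌊(29·117+221)/346⌋ − ⌊(28·117+221)/346⌋ = ⌊3614/346⌋ − ⌊3497/346⌋ = 10 − 10 = 0
n=29: ⌊(30·117+221)/346⌋ − ⌊(29·117+221)/346⌋ = ⌊3731/346⌋ − ⌊3614/346⌋ = 10 − 10 = 0
n=30: ⌊(31·117+221)/346⌋ − ⌊(30·117+221)/346⌋ = ⌊3848/346⌋ − ⌊3731/346⌋ = 11 − 10 = 1
n=31: ⌊(32·117+221)/346⌋ − ⌊(31·117+221)/346⌋ = ⌊3965/346⌋ − ⌊3848/346⌋ = 11 − 11 = 0
n=32: ⌊(33·117+221)/346⌋ − ⌊(32·117+221)/346⌋ = ⌊4082/346⌋ − ⌊3965/346⌋ = 11 − 11 = 0
n=33: ⌊(34·117+221)/346⌋ − ⌊(33·117+221)/346⌋ = ⌊4199/346⌋ − ⌊4082/346⌋ = 12 − 11 = 1
n=34: ⌊(35·117+221)/346⌋ − ⌊(34·117+221)/346⌋ = ⌊4316/346⌋ − ⌊4199/346⌋ = 12 − 12 = 0
n=35: ⌊(36·117+221)/346⌋ − ⌊(35·117+221)/346⌋ = ⌊4433/346⌋ − ⌊4316/346⌋ = 12 − 12 = 0
n=36: ⌊(37·117+221)/346⌋ − ⌊(36·117+221)/346⌋ = ⌊4550/346⌋ − ⌊4433/346⌋ = 13 − 12 = 1
n=37: ⌊(38·117+221)/346⌋ − ⌊(37·117+221)/346⌋ = ⌊4667/346⌋ − ⌊4550/346⌋ = 13 − 13 = 0
n=38: ⌊(39·117+221)/346⌋ − ⌊(38·117+221)/346⌋ = ⌊4784/346⌋ − ⌊4667/346⌋ = 13 − 13 = 0
n=39: ⌊(40·117+221)/346⌋ − ⌊(39·117+221)/346⌋ = ⌊4901/346⌋ − ⌊4784/346⌋ = 14 − 13 = 1
n=40: ⌊(41·117+221)/346⌋ − ⌊(40·117+221)/346⌋ = ⌊5018/346⌋ − ⌊4901/346⌋ = 14 − 14 = 0
n=41: ⌊(42·117+221)/346⌋ − ⌊(41·117+221)/346⌋ = ⌊5135/346⌋ − ⌊5018/346⌋ = 14 − 14 = 0
n=42: ⌊(43·117+221)/346⌋ − ⌊(42·117+221)/346⌋ = ⌊5252/346⌋ − ⌊5135/346⌋ = 15 − 14 = 1
n=43: ⌊(44·117+221)/346⌋ − ⌊(43·117+221)/346⌋ = ⌊5369/346⌋ − ⌊5252/346⌋ = 15 − 15 = 0
n=44: ⌊(45·117+221)/346⌋ − ⌊(44·117+221)/346⌋ = ⌊5486/346⌋ − ⌊5369/346⌋ = 15 − 15 = 0
n=45: ⌊(46·117+221)/346⌋ − ⌊(45·117+221)/346⌋ = ⌊5603/346⌋ − ⌊5486/346⌋ = 16 − 15 = 1
n=46: ⌊(47·117+221)/346⌋ − ⌊(46·117+221)/346⌋ = ⌊5720/346⌋ − ⌊5603/346⌋ = 16 − 16 = 0
n=47: ⌊(48·117+221)/346⌋ − ⌊(47·117+221)/346⌋ = ⌊5837/346⌋ − ⌊5720/346⌋ = 16 − 16 = 0
n=48: ⌊(49·117+221)/346⌋ − ⌊(48·117+221)/346⌋ = ⌊5954/346⌋ − ⌊5837/346⌋ = 17 − 16 = 1
n=49: ⌊(50·117+221)/346⌋ − ⌊(49·117+221)/346⌋ = ⌊6071/346⌋ − ⌊5954/346⌋ = 17 − 17 = 0
n=50: ⌊(51·117+221)/346⌋ − ⌊(50·117+221)/346⌋ = ⌊6188/346⌋ − ⌊6071/346⌋ = 17 − 17 = 0
n=51: ⌊(52·117+221)/346⌋ − ⌊(51·117+221)/346⌋ = ⌊6305/346⌋ − ⌊6188/346⌋ = 18 − 17 = 1
n=52: ⌊(53·117+221)/346⌋ − ⌊(52·117+221)/346⌋ = ⌊6422/346⌋ − ⌊6305/346⌋ = 18 − 18 = 0
n=53: ⌊(54·117+221)/346⌋ − ⌊(53·117+221)/346⌋ = ⌊6539/346⌋ − ⌊6422/346⌋ = 18 − 18 = 0
n=54: ⌊(55·117+221)/346⌋ − ⌊(54·117+221)/346⌋ = ⌊6656/346⌋ − ⌊6539/346⌋ = 19 − 18 = 1
n=55: ⌊(56·117+221)/346⌋ − ⌊(55·117+221)/346⌋ = ⌊6773/346⌋ − ⌊6656/346⌋ = 19 − 19 = 0
n=56: ⌊(57·117+221)/346⌋ − ⌊(56·117+221)/346⌋ = ⌊6890/346⌋ − ⌊6773/346⌋ = 19 − 19 = 0
n=57: ⌊(58·117+221)/346⌋ − ⌊(57·117+221)/346⌋ = ⌊7007/346⌋ − ⌊6890/346⌋ = 20 − 19 = 1
n=58: ⌊(59·117+221)/346⌋ − ⌊(58·117+221)/346⌋ = ⌊7124/346⌋ − ⌊7007/346⌋ = 20 − 20 = 0
n=59: ⌊(60·117+221)/346⌋ − ⌊(59·117+221)/346⌋ = ⌊7241/346⌋ − ⌊7124/346⌋ = 20 − 20 = 0
n=60: ⌊(61·117+221)/346⌋ − ⌊(60·117+221)/346⌋ = ⌊7358/346⌋ − ⌊7241/346⌋ = 21 − 20 = 1
n=61: ⌊(62·117+221)/346⌋ − ⌊(61·117+221)/346⌋ = ⌊7475/346⌋ − ⌊7358/346⌋ = 21 − 21 = 0
n=62: ⌊(63·117+221)/346⌋ − ⌊(62·117+221)/346⌋ = ⌊7592/346⌋ − ⌊7475/346⌋ = 21 − 21 = 0
n=63: ⌊(64·117+221)/346⌋ − ⌊(63·117+221)/346⌋ = ⌊7709/346⌋ − ⌊7592/346⌋ = 22 − 21 = 1
n=64: ⌊(65·117+221)/346⌋ − ⌊(64·117+221)/346⌋ = ⌊7826/346⌋ − ⌊7709/346⌋ = 22 − 22 = 0
n=65: ⌊(66·117+221)/346⌋ − ⌊(65·117+221)/346⌋ = ⌊7943/346⌋ − ⌊7826/346⌋ = 22 − 22 = 0
n=66: ⌊(67·117+221)/346⌋ − ⌊(66·117+221)/346⌋ = ⌊8060/346⌋ − ⌊7943/346⌋ = 23 − 22 = 1
n=67: ⌊(68·117+221)/346⌋ − ⌊(67·117+221)/346⌋ = ⌊8177/346⌋ − ⌊8060/346⌋ = 23 − 23 = 0
n=68: ⌊(69·117+221)/346⌋ − ⌊(68·117+221)/346⌋ = ⌊8294/346⌋ − ⌊8177/346⌋ = 23 − 23 = 0
n=69: ⌊(70·117+221)/346⌋ − ⌊(69·117+221)/346⌋ = ⌊8411/346⌋ − ⌊8294/346⌋ = 24 − 23 = 1
n=70: ⌊(71·117+221)/346⌋ − ⌊(70·117+221)/346⌋ = ⌊8528/346⌋ − ⌊8411/346⌋ = 24 − 24 = 0
n=71: ⌊(72·117+221)/346⌋ − ⌊(71·117+221)/346⌋ = ⌊8645/346⌋ − ⌊8528/346⌋ = 24 − 24 = 0
n=72: ⌊(73·117+221)/346⌋ − ⌊(72·117+221)/346⌋ = ⌊8762/346⌋ − ⌊8645/346⌋ = 25 − 24 = 1
n=73: ⌊(74·117+221)/346⌋ − ⌊(73·117+221)/346⌋ = ⌊8879/346⌋ − ⌊8762/346⌋ = 25 − 25 = 0
n=74: ⌊(75·117+221)/346⌋ − ⌊(74·117+221)/346⌋ = ⌊8996/346⌋ − ⌊8879/346⌋ = 26 − 25 = 1
n=75: ⌊(76·117+221)/346⌋ − ⌊(75·117+221)/346⌋ = ⌊9113/346⌋ − ⌊8996/346⌋ = 26 − 26 = 0
n=76: ⌊(77·117+221)/346⌋ − ⌊(76·117+221)/346⌋ = ⌊9230/346⌋ − ⌊9113/346⌋ = 26 − 26 = 0
n=77: ⌊(78·117+221)/346⌋ − ⌊(77·117+221)/346⌋ = ⌊9347/346⌋ − ⌊9230/346⌋ = 27 − 26 = 1
n=78: ⌊(79·117+221)/346⌋ − ⌊(78·117+221)/346⌋ = ⌊9464/346⌋ − ⌊9347/346⌋ = 27 − 27 = 0
n=79: ⌊(80·117+221)/346⌋ − ⌊(79·117+221)/346⌋ = ⌊9581/346⌋ − ⌊9464/346⌋ = 27 − 27 = 0
n=80: ⌊(81·117+221)/346⌋ − ⌊(80·117+221)/346⌋ = ⌊9698/346⌋ − ⌊9581/346⌋ = 28 − 27 = 1
n=81: ⌊(82·117+221)/346⌋ − ⌊(81·117+221)/346⌋ = ⌊9815/346⌋ − ⌊9698/346⌋ = 28 − 28 = 0
n=82: ⌊(83·117+221)/346⌋ − ⌊(82·117+221)/346⌋ = ⌊9932/346⌋ − ⌊9815/346⌋ = 28 − 28 = 0
n=83: ⌊(84·117+221)/346⌋ − ⌊(83·117+221)/346⌋ = ⌊10049/346⌋ − ⌊9932/346⌋ = 29 − 28 = 1
n=84: ⌊(85·117+221)/346⌋ − ⌊(84·117+221)/346⌋ = ⌊10166/346⌋ − ⌊10049/346⌋ = 29 − 29 = 0
n=85: ⌊(86·117+221)/346⌋ − ⌊(85·117+221)/346⌋ = ⌊10283/346⌋ − ⌊10166/346⌋ = 29 − 29 = 0
n=86: ⌊(87·117+221)/346⌋ − ⌊(86·117+221)/346⌋ = ⌊10400/346⌋ − ⌊10283/346⌋ = 30 − 29 = 1
n=87: ⌊(88·117+221)/346⌋ − ⌊(87·117+221)/346⌋ = ⌊10517/346⌋ − ⌊10400/346⌋ = 30 − 30 = 0
n=88: ⌊(89·117+221)/346⌋ − ⌊(88·117+221)/346⌋ = ⌊10634/346⌋ − ⌊10517/346⌋ = 30 − 30 = 0
n=89: ⌊(90·117+221)/346⌋ − ⌊(89·117+221)/346⌋ = ⌊10751/346⌋ − ⌊10634/346⌋ = 31 − 30 = 1
n=90: ⌊(91·117+221)/346⌋ − ⌊(90·117+221)/346⌋ = ⌊10868/346⌋ − ⌊10751/346⌋ = 31 − 31 = 0
n=91: ⌊(92·117+221)/346⌋ − ⌊(91·117+221)/346⌋ = ⌊10985/346⌋ − ⌊10868/346⌋ = 31 − 31 = 0
n=92: ⌊(93·117+221)/346⌋ − ⌊(92·117+221)/346⌋ = ⌊11102/346⌋ − ⌊10985/346⌋ = 32 − 31 = 1

010010100100100100100100100100100100100100100100100100100100100100100100101001001001001001001


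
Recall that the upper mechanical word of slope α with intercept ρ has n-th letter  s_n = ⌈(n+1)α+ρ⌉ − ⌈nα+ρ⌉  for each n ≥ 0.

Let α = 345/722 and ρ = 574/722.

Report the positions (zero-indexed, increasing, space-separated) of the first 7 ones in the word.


0 2 4 6 8 10 12

n=0: ⌈919/722⌉−⌈574/722⌉ = 2−1 = 1  ← one
n=1: ⌈1264/722⌉−⌈919/722⌉ = 2−2 = 0
n=2: ⌈1609/722⌉−⌈1264/722⌉ = 3−2 = 1  ← one
n=3: ⌈1954/722⌉−⌈1609/722⌉ = 3−3 = 0
n=4: ⌈2299/722⌉−⌈1954/722⌉ = 4−3 = 1  ← one
n=5: ⌈2644/722⌉−⌈2299/722⌉ = 4−4 = 0
n=6: ⌈2989/722⌉−⌈2644/722⌉ = 5−4 = 1  ← one
n=7: ⌈3334/722⌉−⌈2989/722⌉ = 5−5 = 0
n=8: ⌈3679/722⌉−⌈3334/722⌉ = 6−5 = 1  ← one
n=9: ⌈4024/722⌉−⌈3679/722⌉ = 6−6 = 0
n=10: ⌈4369/722⌉−⌈4024/722⌉ = 7−6 = 1  ← one
n=11: ⌈4714/722⌉−⌈4369/722⌉ = 7−7 = 0
n=12: ⌈5059/722⌉−⌈4714/722⌉ = 8−7 = 1  ← one
positions of the first 7 ones: 0 2 4 6 8 10 12
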